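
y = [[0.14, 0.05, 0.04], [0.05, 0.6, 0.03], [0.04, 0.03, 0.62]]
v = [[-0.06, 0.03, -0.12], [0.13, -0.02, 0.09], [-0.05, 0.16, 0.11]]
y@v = [[-0.0, 0.01, -0.01],[0.07, -0.01, 0.05],[-0.03, 0.10, 0.07]]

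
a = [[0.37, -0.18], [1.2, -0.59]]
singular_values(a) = [1.4, 0.0]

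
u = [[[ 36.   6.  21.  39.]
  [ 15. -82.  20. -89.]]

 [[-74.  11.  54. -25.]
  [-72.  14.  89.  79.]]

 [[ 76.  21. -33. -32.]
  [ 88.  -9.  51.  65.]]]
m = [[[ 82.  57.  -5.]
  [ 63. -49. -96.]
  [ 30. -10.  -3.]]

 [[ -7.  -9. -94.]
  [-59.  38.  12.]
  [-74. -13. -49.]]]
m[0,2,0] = 30.0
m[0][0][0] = 82.0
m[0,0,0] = 82.0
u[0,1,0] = 15.0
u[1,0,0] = -74.0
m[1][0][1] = -9.0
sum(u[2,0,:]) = 32.0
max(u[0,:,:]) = 39.0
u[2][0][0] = 76.0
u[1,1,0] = -72.0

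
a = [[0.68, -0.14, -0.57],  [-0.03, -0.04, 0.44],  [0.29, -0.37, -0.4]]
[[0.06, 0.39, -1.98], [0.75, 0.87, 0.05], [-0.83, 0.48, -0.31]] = a @ [[2.12,  1.77,  -3.46],[1.75,  -1.98,  -1.57],[2.00,  1.91,  -0.27]]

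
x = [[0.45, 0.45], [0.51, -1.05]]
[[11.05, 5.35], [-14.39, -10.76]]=x @ [[7.30,1.10], [17.25,10.78]]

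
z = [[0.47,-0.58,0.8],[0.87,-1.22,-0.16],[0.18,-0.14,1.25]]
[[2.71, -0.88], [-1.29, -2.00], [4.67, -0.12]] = z @ [[0.08, 2.44], [0.62, 3.39], [3.79, -0.07]]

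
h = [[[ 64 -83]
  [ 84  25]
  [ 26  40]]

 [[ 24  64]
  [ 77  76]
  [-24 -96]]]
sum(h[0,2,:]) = 66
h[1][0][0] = 24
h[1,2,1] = -96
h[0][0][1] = -83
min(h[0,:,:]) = -83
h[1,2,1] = -96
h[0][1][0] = 84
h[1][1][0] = 77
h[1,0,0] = 24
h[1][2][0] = -24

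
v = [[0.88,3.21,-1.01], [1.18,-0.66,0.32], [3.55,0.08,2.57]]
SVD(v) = [[-0.05, -0.99, 0.13], [-0.25, 0.14, 0.96], [-0.97, 0.01, -0.26]] @ diag([4.533684807141939, 3.5053369047257186, 0.6333366039147528]) @ [[-0.83, -0.01, -0.55],[-0.19, -0.93, 0.31],[0.52, -0.36, -0.77]]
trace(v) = 2.79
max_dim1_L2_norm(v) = 4.38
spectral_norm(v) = 4.53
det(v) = -10.07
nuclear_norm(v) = 8.67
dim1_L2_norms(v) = [3.48, 1.39, 4.38]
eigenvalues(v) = [(2.17+1.33j), (2.17-1.33j), (-1.55+0j)]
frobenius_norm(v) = 5.77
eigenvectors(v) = [[-0.11+0.34j,(-0.11-0.34j),(0.6+0j)], [0.10+0.09j,0.10-0.09j,-0.62+0.00j], [0.92+0.00j,(0.92-0j),(-0.51+0j)]]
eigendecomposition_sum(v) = [[0.62+0.85j, 0.94+0.53j, -0.41+0.37j], [0.41-0.08j, 0.35-0.25j, 0.06+0.21j], [1.62-2.16j, (0.6-2.71j), 1.20+0.73j]] + [[(0.62-0.85j), (0.94-0.53j), (-0.41-0.37j)], [(0.41+0.08j), (0.35+0.25j), (0.06-0.21j)], [(1.62+2.16j), (0.6+2.71j), (1.2-0.73j)]] + [[(-0.36-0j), (1.32-0j), -0.19+0.00j], [(0.37+0j), -1.35+0.00j, (0.2-0j)], [(0.3+0j), -1.11+0.00j, 0.16-0.00j]]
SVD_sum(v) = [[0.18,0.00,0.12], [0.96,0.02,0.64], [3.64,0.06,2.43]] + [[0.66,3.24,-1.07],[-0.09,-0.46,0.15],[-0.01,-0.04,0.01]] + [[0.04, -0.03, -0.06],[0.32, -0.22, -0.47],[-0.09, 0.06, 0.13]]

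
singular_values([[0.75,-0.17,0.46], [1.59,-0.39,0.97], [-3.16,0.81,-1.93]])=[4.33, 0.03, 0.0]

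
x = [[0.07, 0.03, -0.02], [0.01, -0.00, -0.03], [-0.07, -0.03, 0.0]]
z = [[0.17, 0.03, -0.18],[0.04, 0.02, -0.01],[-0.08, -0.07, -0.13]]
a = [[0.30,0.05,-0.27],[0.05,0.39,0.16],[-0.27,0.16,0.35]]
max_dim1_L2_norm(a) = 0.47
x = a @ z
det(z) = -0.00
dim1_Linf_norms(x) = [0.07, 0.03, 0.07]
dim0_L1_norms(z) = [0.29, 0.12, 0.32]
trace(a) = 1.04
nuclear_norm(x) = 0.14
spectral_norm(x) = 0.11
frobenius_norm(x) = 0.11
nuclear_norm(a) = 1.04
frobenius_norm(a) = 0.75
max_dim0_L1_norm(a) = 0.78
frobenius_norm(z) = 0.30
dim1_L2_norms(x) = [0.08, 0.03, 0.08]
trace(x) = 0.07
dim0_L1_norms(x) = [0.15, 0.06, 0.05]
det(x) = 0.00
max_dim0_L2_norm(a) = 0.47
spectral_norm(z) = 0.25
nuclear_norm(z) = 0.42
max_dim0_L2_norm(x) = 0.1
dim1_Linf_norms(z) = [0.18, 0.04, 0.13]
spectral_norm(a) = 0.63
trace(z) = 0.06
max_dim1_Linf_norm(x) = 0.07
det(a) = -0.00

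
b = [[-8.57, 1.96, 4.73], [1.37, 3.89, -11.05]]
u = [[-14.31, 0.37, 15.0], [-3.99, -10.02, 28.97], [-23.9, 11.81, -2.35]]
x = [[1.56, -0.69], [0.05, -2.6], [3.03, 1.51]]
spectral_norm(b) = 13.38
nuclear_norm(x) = 6.41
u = x @ b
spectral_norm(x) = 3.75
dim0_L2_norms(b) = [8.68, 4.36, 12.02]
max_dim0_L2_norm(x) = 3.41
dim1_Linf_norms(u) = [15.0, 28.97, 23.9]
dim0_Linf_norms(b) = [8.57, 3.89, 11.05]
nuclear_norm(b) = 21.11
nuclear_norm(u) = 64.50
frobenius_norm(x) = 4.60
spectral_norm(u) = 35.52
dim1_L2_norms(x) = [1.71, 2.6, 3.39]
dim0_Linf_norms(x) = [3.03, 2.6]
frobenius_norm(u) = 45.84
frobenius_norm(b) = 15.45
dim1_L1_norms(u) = [29.68, 42.98, 38.06]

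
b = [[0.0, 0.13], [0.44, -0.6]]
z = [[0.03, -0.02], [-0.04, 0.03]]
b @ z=[[-0.01, 0.00], [0.04, -0.03]]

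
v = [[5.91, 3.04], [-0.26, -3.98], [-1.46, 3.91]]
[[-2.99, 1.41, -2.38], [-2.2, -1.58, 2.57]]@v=[[-14.56, -24.01],[-16.34, 9.65]]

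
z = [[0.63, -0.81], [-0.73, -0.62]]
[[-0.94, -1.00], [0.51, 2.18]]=z @ [[-1.01, -2.43], [0.37, -0.66]]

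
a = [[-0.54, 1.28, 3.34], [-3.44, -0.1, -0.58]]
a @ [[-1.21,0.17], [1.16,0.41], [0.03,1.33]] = [[2.24, 4.88], [4.03, -1.40]]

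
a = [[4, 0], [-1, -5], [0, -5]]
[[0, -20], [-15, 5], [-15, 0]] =a @ [[0, -5], [3, 0]]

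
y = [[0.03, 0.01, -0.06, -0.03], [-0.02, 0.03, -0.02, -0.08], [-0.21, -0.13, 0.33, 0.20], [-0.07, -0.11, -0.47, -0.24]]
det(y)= -0.000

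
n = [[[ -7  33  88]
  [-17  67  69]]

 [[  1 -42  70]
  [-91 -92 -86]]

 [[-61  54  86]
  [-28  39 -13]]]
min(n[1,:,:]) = -92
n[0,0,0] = -7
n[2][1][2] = -13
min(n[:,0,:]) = -61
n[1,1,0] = -91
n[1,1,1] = -92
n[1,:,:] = [[1, -42, 70], [-91, -92, -86]]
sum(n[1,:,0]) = -90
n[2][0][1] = 54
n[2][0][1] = 54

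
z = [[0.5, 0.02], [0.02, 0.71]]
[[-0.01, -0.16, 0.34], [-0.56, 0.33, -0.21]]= z @ [[0.01, -0.33, 0.70], [-0.79, 0.47, -0.32]]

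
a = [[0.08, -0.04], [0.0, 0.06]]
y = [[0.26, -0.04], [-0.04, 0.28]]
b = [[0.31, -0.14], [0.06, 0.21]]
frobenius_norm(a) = 0.11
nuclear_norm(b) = 0.56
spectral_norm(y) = 0.31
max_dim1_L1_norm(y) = 0.32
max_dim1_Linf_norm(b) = 0.31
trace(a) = 0.14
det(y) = 0.07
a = y @ b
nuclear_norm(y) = 0.54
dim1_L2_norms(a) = [0.09, 0.06]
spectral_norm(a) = 0.10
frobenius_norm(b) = 0.40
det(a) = 0.00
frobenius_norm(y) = 0.39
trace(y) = 0.54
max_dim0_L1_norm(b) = 0.37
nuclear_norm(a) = 0.15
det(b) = 0.07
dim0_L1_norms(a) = [0.08, 0.1]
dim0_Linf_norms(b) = [0.31, 0.21]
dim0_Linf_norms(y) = [0.26, 0.28]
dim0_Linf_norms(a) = [0.08, 0.06]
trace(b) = 0.52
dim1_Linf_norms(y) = [0.26, 0.28]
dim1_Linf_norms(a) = [0.08, 0.06]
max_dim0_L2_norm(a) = 0.08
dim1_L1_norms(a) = [0.12, 0.06]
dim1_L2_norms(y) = [0.26, 0.28]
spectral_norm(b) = 0.34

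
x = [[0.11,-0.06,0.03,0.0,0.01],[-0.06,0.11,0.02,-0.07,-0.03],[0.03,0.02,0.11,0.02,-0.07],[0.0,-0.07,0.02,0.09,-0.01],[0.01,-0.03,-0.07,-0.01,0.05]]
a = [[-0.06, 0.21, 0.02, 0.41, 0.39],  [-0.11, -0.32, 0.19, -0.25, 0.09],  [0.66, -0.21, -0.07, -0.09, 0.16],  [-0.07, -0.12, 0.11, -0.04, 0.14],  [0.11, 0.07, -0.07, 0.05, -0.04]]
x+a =[[0.05, 0.15, 0.05, 0.41, 0.4], [-0.17, -0.21, 0.21, -0.32, 0.06], [0.69, -0.19, 0.04, -0.07, 0.09], [-0.07, -0.19, 0.13, 0.05, 0.13], [0.12, 0.04, -0.14, 0.04, 0.01]]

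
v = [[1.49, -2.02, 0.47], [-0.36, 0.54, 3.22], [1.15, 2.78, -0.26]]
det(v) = -21.60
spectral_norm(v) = 3.48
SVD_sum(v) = [[0.01, -2.00, -0.1],[-0.00, 0.7, 0.03],[-0.01, 2.75, 0.13]] + [[-0.04, -0.02, 0.4], [-0.34, -0.16, 3.19], [0.06, 0.03, -0.51]] + [[1.52, 0.0, 0.16],[-0.01, -0.00, -0.0],[1.11, 0.00, 0.12]]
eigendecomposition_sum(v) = [[(-0.25-0j), (-0.72-0j), (0.8-0j)], [-0.46-0.00j, (-1.34-0j), 1.50-0.00j], [0.52+0.00j, (1.51+0j), -1.69+0.00j]] + [[0.87+1.80j, -0.65+1.95j, (-0.17+2.58j)], [0.05-1.26j, (0.94-0.89j), 0.86-1.38j], [(0.31-0.56j), (0.64-0.19j), (0.71-0.44j)]] + [[0.87-1.80j, -0.65-1.95j, (-0.17-2.58j)], [(0.05+1.26j), 0.94+0.89j, (0.86+1.38j)], [(0.31+0.56j), 0.64+0.19j, (0.71+0.44j)]]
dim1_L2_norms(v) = [2.55, 3.28, 3.02]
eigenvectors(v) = [[0.33+0.00j, 0.82+0.00j, 0.82-0.00j], [0.63+0.00j, (-0.45-0.24j), -0.45+0.24j], [(-0.7+0j), -0.15-0.22j, -0.15+0.22j]]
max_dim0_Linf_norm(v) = 3.22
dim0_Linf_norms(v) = [1.49, 2.78, 3.22]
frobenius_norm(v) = 5.14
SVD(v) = [[-0.58, 0.12, -0.81], [0.2, 0.98, 0.01], [0.79, -0.16, -0.59]] @ diag([3.479035251598477, 3.2764166781018726, 1.8949689890842563]) @ [[-0.01, 1.0, 0.05], [-0.11, -0.05, 0.99], [-0.99, -0.0, -0.11]]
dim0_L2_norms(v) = [1.92, 3.48, 3.26]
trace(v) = 1.77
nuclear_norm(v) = 8.65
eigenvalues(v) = [(-3.28+0j), (2.52+0.48j), (2.52-0.48j)]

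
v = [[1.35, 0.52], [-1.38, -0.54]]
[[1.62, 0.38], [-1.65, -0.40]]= v@ [[1.46, -0.32], [-0.68, 1.56]]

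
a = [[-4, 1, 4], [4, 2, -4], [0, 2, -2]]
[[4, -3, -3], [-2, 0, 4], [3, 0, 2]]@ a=[[-28, -8, 34], [8, 6, -16], [-12, 7, 8]]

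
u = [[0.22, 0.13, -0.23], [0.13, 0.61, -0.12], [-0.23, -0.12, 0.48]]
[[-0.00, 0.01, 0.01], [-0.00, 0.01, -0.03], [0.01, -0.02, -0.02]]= u @ [[-0.01, 0.02, 0.03],[0.0, 0.01, -0.06],[0.01, -0.03, -0.04]]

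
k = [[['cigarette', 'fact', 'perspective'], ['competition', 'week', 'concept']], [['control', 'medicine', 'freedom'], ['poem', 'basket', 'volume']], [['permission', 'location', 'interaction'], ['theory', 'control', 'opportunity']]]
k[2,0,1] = 'location'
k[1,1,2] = 'volume'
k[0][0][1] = 'fact'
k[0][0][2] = 'perspective'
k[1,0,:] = ['control', 'medicine', 'freedom']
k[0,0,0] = 'cigarette'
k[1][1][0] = 'poem'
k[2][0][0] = 'permission'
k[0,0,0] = 'cigarette'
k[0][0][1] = 'fact'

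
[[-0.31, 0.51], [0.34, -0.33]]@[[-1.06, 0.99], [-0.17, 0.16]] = [[0.24, -0.23], [-0.3, 0.28]]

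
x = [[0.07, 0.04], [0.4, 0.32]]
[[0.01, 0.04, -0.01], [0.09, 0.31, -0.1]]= x @ [[0.07,0.25,-0.08], [0.20,0.66,-0.2]]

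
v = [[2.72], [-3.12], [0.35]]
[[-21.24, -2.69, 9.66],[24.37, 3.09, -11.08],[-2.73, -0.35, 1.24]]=v @ [[-7.81, -0.99, 3.55]]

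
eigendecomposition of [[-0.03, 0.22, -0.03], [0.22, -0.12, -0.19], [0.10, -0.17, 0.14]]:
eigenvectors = [[-0.50, 0.8, -0.58], [0.78, 0.53, -0.63], [0.37, 0.30, 0.51]]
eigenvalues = [-0.35, 0.11, 0.24]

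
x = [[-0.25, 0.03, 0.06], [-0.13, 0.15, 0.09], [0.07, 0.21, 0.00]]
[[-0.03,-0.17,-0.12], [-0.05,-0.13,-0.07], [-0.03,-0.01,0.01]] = x @[[0.02,0.61,0.49], [-0.14,-0.26,-0.11], [-0.3,-0.1,0.15]]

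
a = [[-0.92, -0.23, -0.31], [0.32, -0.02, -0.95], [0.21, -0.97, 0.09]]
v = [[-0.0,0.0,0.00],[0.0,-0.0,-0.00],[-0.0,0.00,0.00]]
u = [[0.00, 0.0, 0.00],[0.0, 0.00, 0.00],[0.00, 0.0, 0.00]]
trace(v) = 0.00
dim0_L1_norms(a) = [1.45, 1.22, 1.35]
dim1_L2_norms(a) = [1.0, 1.0, 1.0]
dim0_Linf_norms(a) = [0.92, 0.97, 0.95]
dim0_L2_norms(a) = [1.0, 1.0, 1.0]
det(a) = 1.00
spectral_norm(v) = 0.00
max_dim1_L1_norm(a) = 1.46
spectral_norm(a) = 1.00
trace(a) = -0.85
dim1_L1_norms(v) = [0.0, 0.0, 0.0]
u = v @ a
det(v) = 0.00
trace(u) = 0.00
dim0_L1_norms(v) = [0.0, 0.0, 0.0]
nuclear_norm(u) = 0.00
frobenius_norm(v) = 0.00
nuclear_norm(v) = 0.00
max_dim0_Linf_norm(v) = 0.0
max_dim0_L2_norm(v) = 0.0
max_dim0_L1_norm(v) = 0.0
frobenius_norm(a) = 1.73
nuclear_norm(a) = 3.00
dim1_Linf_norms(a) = [0.92, 0.95, 0.97]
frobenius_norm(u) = 0.00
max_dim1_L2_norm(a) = 1.0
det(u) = 0.00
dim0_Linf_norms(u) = [0.0, 0.0, 0.0]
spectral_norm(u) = 0.00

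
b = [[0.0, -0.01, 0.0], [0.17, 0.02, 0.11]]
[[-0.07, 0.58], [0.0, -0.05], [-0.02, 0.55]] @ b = [[0.10, 0.01, 0.06], [-0.01, -0.00, -0.01], [0.09, 0.01, 0.06]]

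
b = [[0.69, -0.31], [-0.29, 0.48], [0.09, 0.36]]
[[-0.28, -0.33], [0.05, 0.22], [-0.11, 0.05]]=b @ [[-0.48, -0.37], [-0.18, 0.23]]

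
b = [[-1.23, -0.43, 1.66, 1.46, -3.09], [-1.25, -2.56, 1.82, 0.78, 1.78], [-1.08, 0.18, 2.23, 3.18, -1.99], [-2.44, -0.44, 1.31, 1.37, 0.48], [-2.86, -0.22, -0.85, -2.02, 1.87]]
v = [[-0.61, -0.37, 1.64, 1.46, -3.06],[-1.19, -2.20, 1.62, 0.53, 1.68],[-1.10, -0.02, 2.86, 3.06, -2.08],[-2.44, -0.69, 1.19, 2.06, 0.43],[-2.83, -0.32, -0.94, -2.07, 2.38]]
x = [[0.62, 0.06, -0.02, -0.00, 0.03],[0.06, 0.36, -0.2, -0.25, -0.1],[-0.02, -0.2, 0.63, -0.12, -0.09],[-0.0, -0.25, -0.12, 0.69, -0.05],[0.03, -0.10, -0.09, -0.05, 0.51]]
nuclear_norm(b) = 16.00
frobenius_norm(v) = 9.00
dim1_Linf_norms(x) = [0.62, 0.36, 0.63, 0.69, 0.51]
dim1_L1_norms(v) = [7.14, 7.22, 9.12, 6.81, 8.54]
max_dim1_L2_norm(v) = 4.8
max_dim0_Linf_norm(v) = 3.06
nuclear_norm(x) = 2.81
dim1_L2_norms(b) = [4.02, 3.9, 4.5, 3.16, 4.07]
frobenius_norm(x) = 1.39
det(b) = 7.38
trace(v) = 4.49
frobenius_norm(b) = 8.84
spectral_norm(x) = 0.83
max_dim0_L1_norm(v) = 9.63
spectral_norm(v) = 6.86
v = x + b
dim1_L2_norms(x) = [0.62, 0.5, 0.68, 0.75, 0.53]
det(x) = 0.01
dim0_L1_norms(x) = [0.73, 0.97, 1.06, 1.11, 0.78]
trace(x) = 2.81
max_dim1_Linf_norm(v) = 3.06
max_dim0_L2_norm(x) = 0.75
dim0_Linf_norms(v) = [2.83, 2.2, 2.86, 3.06, 3.06]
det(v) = 75.44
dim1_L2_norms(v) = [3.83, 3.46, 4.8, 3.5, 4.35]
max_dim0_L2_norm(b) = 4.52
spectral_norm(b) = 6.49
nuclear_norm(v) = 16.37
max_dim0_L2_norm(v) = 4.73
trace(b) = 1.68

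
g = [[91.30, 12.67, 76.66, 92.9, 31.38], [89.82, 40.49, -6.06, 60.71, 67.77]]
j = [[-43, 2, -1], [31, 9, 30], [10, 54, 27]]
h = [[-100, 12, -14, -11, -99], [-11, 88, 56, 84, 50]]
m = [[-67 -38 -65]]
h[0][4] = -99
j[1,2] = 30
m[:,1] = [-38]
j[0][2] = -1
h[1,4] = 50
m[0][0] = -67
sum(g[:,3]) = 153.61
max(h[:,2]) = 56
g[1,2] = -6.06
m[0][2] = -65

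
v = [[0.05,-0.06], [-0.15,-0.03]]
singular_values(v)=[0.16, 0.07]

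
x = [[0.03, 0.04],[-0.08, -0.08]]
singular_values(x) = [0.12, 0.01]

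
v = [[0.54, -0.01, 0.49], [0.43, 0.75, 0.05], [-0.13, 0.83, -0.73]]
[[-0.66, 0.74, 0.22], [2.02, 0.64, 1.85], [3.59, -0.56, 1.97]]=v @ [[1.29,  -0.23,  1.14], [2.13,  0.86,  1.87], [-2.72,  1.79,  -0.77]]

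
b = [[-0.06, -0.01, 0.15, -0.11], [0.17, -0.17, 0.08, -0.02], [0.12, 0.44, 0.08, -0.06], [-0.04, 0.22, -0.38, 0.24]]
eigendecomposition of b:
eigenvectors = [[0.32, -0.18, -0.25, -0.12], [0.18, -0.27, -0.16, 0.04], [0.47, 0.65, 0.64, 0.56], [-0.8, 0.68, 0.71, 0.82]]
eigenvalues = [0.43, -0.2, -0.14, 0.0]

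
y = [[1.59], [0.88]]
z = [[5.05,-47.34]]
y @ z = [[8.03, -75.27], [4.44, -41.66]]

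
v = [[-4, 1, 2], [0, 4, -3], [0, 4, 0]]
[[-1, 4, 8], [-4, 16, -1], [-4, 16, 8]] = v @ [[0, 0, 0], [-1, 4, 2], [0, 0, 3]]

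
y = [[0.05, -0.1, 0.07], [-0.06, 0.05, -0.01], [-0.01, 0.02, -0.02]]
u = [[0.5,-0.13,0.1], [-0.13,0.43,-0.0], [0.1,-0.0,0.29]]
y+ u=[[0.55, -0.23, 0.17], [-0.19, 0.48, -0.01], [0.09, 0.02, 0.27]]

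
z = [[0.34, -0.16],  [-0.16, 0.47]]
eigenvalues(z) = [0.23, 0.58]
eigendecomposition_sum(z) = [[0.16,0.11], [0.11,0.07]] + [[0.18,  -0.27],[-0.27,  0.4]]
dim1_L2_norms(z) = [0.38, 0.5]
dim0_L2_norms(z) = [0.38, 0.5]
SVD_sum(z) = [[0.18, -0.27],[-0.27, 0.4]] + [[0.16,  0.11],[0.11,  0.07]]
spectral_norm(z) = 0.58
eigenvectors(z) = [[-0.83, 0.56], [-0.56, -0.83]]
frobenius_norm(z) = 0.62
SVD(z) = [[-0.56, 0.83], [0.83, 0.56]] @ diag([0.5776991603917054, 0.23230083960829453]) @ [[-0.56, 0.83], [0.83, 0.56]]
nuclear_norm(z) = 0.81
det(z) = 0.13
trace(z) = 0.81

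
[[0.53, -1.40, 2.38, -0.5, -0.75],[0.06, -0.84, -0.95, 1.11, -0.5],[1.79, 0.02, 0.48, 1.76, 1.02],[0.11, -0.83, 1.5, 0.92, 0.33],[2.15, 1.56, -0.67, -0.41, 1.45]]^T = [[0.53,0.06,1.79,0.11,2.15], [-1.40,-0.84,0.02,-0.83,1.56], [2.38,-0.95,0.48,1.50,-0.67], [-0.5,1.11,1.76,0.92,-0.41], [-0.75,-0.5,1.02,0.33,1.45]]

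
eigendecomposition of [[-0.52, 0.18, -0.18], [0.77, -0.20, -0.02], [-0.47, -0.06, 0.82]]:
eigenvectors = [[0.14, 0.61, 0.25], [0.12, -0.78, 0.94], [-0.98, 0.15, 0.21]]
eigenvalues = [0.89, -0.8, 0.0]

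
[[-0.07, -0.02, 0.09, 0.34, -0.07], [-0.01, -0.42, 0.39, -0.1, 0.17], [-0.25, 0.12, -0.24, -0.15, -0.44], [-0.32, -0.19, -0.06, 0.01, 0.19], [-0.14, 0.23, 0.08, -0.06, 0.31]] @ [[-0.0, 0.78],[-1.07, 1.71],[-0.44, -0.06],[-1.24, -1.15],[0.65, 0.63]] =[[-0.49,-0.53], [0.51,-0.53], [-0.12,-0.08], [0.34,-0.46], [-0.01,0.54]]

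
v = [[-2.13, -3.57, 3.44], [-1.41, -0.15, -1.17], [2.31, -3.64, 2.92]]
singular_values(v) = [6.84, 3.44, 1.01]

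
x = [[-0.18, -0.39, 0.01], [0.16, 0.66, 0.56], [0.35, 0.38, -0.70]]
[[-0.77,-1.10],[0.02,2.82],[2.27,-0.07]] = x@[[-1.16, 2.33], [2.44, 1.8], [-2.50, 2.24]]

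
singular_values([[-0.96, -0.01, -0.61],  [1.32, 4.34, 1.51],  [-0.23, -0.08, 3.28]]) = [4.95, 3.09, 0.93]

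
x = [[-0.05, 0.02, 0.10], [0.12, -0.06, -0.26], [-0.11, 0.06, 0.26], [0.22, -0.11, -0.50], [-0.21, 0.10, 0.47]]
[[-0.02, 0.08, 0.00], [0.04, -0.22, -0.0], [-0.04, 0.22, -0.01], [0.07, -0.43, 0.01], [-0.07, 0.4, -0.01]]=x @ [[0.23,0.40,-0.67], [0.25,-0.08,0.41], [-0.1,1.05,-0.4]]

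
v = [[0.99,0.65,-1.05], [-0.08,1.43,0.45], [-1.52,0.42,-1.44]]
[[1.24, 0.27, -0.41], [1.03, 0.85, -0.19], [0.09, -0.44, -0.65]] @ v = [[1.83, 1.02, -0.59], [1.24, 1.81, -0.43], [1.11, -0.84, 0.64]]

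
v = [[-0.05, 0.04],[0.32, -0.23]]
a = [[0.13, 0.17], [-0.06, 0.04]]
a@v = [[0.05, -0.03],[0.02, -0.01]]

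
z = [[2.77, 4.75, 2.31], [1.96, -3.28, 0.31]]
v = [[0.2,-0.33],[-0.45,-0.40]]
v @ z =[[-0.09, 2.03, 0.36], [-2.03, -0.83, -1.16]]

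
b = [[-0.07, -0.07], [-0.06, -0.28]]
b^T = [[-0.07, -0.06],[-0.07, -0.28]]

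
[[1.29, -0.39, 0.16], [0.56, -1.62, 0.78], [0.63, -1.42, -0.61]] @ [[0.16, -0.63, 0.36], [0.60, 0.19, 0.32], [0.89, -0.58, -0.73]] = [[0.11, -0.98, 0.22],[-0.19, -1.11, -0.89],[-1.29, -0.31, 0.22]]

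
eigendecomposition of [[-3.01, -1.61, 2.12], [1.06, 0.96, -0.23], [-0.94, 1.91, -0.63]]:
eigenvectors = [[-0.77+0.00j, (-0.77-0j), (0.13+0j)],  [(0.22+0.09j), (0.22-0.09j), 0.66+0.00j],  [(-0.27-0.52j), -0.27+0.52j, (0.74+0j)]]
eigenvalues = [(-1.79+1.61j), (-1.79-1.61j), (0.91+0j)]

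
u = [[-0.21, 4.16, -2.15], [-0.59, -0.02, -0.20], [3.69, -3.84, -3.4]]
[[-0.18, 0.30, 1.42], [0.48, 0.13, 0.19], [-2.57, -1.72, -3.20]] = u @[[-0.80,  -0.26,  -0.37], [-0.09,  0.11,  0.38], [-0.01,  0.10,  0.11]]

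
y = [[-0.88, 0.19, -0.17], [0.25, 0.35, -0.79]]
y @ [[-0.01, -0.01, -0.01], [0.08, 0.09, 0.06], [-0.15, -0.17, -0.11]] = [[0.05,  0.05,  0.04], [0.14,  0.16,  0.11]]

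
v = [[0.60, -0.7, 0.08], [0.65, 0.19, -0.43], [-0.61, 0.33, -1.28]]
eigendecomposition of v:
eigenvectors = [[(-0.18-0.64j),  (-0.18+0.64j),  (0.06+0j)], [(-0.71+0j),  -0.71-0.00j,  (0.26+0j)], [0.02+0.23j,  0.02-0.23j,  (0.96+0j)]]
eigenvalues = [(0.37+0.72j), (0.37-0.72j), (-1.23+0j)]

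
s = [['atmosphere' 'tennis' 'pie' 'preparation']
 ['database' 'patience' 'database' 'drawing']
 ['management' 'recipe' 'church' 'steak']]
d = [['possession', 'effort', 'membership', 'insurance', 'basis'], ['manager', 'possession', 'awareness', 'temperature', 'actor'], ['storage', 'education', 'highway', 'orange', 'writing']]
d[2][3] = 'orange'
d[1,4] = 'actor'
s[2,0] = 'management'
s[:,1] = ['tennis', 'patience', 'recipe']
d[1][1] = 'possession'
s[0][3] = 'preparation'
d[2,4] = 'writing'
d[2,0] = 'storage'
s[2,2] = 'church'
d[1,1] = 'possession'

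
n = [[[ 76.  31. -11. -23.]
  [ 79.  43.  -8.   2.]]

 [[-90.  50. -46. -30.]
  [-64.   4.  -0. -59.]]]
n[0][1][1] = 43.0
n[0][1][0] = 79.0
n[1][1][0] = -64.0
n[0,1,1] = 43.0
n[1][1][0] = -64.0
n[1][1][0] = -64.0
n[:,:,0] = [[76.0, 79.0], [-90.0, -64.0]]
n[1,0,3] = -30.0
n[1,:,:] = [[-90.0, 50.0, -46.0, -30.0], [-64.0, 4.0, -0.0, -59.0]]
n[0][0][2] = -11.0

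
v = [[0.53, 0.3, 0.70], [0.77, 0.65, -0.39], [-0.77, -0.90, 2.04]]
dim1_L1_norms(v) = [1.53, 1.81, 3.71]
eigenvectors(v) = [[(0.48-0.19j), 0.48+0.19j, (-0.6+0j)], [-0.01-0.15j, -0.01+0.15j, 0.79+0.00j], [(0.84+0j), (0.84-0j), (0.12+0j)]]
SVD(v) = [[0.11, 0.81, -0.58], [-0.35, 0.58, 0.74], [0.93, 0.12, 0.34]] @ diag([2.5263328485904317, 1.1002464472194073, 0.0003058006342501852]) @ [[-0.37, -0.41, 0.84], [0.71, 0.46, 0.54], [-0.6, 0.79, 0.12]]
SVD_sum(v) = [[-0.10, -0.11, 0.22], [0.32, 0.36, -0.73], [-0.87, -0.96, 1.97]] + [[0.63, 0.41, 0.48], [0.45, 0.29, 0.34], [0.10, 0.06, 0.07]] + [[0.00, -0.00, -0.00],[-0.0, 0.00, 0.00],[-0.00, 0.0, 0.0]]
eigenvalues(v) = [(1.61+0.34j), (1.61-0.34j), 0j]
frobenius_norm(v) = 2.76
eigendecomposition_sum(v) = [[(0.26+1.29j), 0.15+1.11j, (0.35-0.81j)], [(0.39+0.05j), (0.32+0.06j), (-0.2-0.17j)], [-0.38+2.10j, -0.45+1.77j, 1.02-1.01j]] + [[(0.26-1.29j),0.15-1.11j,0.35+0.81j],  [(0.39-0.05j),(0.32-0.06j),-0.20+0.17j],  [-0.38-2.10j,-0.45-1.77j,1.02+1.01j]] + [[0j, (-0+0j), (-0-0j)], [-0.00-0.00j, 0.00-0.00j, 0.00+0.00j], [-0.00-0.00j, -0j, 0j]]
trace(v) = 3.22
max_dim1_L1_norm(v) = 3.71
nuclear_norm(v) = 3.63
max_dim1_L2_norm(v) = 2.36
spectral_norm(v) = 2.53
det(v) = 0.00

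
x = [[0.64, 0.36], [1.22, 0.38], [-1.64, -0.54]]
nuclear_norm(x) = 2.41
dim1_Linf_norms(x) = [0.64, 1.22, 1.64]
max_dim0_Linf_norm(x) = 1.64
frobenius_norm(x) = 2.27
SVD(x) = [[-0.32, 0.94], [-0.56, -0.28], [0.76, 0.18]] @ diag([2.2657884123791145, 0.13929418626967513]) @ [[-0.95, -0.33], [-0.33, 0.95]]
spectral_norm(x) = 2.27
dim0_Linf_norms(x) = [1.64, 0.54]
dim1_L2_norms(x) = [0.73, 1.28, 1.73]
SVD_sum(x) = [[0.68,0.24], [1.21,0.42], [-1.63,-0.56]] + [[-0.04, 0.12],[0.01, -0.04],[-0.01, 0.02]]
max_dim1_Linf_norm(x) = 1.64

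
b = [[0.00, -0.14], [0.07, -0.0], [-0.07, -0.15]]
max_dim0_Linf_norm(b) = 0.15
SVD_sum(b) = [[-0.04, -0.13],[0.01, 0.02],[-0.05, -0.16]] + [[0.04, -0.01],[0.06, -0.02],[-0.02, 0.01]]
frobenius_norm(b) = 0.23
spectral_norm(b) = 0.21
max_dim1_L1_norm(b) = 0.22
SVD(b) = [[0.63,0.49], [-0.09,0.82], [0.77,-0.3]] @ diag([0.21263405700533972, 0.08177259810871815]) @ [[-0.28,-0.96], [0.96,-0.28]]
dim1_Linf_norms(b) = [0.14, 0.07, 0.15]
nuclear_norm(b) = 0.29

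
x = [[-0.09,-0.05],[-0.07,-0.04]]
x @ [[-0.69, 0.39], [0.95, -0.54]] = [[0.01,  -0.01], [0.01,  -0.01]]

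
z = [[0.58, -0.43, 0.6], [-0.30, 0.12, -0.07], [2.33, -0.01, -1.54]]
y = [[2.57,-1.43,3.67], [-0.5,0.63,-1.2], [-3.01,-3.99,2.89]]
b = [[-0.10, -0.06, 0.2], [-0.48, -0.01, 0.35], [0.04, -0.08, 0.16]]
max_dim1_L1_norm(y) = 9.89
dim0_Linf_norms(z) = [2.33, 0.43, 1.54]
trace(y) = 6.09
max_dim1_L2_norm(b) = 0.59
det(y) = -0.58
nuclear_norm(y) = 10.56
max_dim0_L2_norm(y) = 4.82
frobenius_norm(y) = 7.59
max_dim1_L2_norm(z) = 2.79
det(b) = -0.00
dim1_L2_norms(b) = [0.23, 0.59, 0.18]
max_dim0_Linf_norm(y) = 3.99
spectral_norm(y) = 6.27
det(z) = -0.00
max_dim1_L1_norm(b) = 0.84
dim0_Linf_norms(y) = [3.01, 3.99, 3.67]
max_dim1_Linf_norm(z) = 2.33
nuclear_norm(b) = 0.84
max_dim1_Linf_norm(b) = 0.48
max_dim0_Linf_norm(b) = 0.48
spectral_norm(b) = 0.63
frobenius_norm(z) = 2.96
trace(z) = -0.84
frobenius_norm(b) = 0.66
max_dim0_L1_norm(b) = 0.71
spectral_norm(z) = 2.81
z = y @ b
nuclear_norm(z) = 3.77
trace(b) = 0.05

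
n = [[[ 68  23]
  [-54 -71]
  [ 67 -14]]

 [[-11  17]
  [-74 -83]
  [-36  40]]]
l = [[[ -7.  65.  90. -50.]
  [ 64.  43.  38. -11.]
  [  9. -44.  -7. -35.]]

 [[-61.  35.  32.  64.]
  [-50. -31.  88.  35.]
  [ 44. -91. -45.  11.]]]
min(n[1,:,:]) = -83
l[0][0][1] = 65.0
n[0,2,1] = -14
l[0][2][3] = -35.0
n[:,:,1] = [[23, -71, -14], [17, -83, 40]]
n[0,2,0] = 67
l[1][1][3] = 35.0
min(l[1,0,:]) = -61.0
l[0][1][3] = -11.0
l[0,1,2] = 38.0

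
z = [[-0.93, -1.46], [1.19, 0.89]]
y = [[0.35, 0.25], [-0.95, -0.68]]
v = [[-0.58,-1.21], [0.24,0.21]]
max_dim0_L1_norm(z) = 2.35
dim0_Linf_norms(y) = [0.95, 0.68]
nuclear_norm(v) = 1.50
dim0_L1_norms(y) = [1.3, 0.93]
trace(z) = -0.04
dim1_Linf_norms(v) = [1.21, 0.24]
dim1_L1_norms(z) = [2.39, 2.08]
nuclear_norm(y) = 1.25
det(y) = -0.00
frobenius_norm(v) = 1.38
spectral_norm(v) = 1.37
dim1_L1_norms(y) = [0.6, 1.63]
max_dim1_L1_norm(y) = 1.63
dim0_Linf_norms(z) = [1.19, 1.46]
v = z + y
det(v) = 0.17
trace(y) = -0.33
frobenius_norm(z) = 2.28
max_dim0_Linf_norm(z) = 1.46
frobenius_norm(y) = 1.24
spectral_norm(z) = 2.25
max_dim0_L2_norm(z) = 1.71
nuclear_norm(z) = 2.65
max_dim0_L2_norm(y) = 1.01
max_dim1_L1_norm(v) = 1.79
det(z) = 0.91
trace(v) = -0.37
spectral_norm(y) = 1.24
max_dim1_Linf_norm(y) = 0.95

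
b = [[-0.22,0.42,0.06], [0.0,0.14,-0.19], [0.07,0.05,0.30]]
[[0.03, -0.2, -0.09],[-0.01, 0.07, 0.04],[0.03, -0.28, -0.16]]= b @[[0.04, -0.39, -0.25], [0.07, -0.56, -0.28], [0.09, -0.76, -0.44]]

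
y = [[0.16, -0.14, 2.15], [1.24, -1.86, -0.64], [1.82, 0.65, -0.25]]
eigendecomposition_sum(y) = [[1.09+0.00j, (0.13+0j), (1.01-0j)],[(0.2+0j), 0.02+0.00j, 0.18-0.00j],[(0.95+0j), (0.11+0j), (0.87-0j)]] + [[(-0.47+0.15j), -0.14-0.48j, (0.57-0.07j)], [0.52+0.91j, -0.94+0.51j, (-0.41-1.16j)], [0.44-0.28j, (0.27+0.45j), -0.56+0.23j]] + [[(-0.47-0.15j), -0.14+0.48j, 0.57+0.07j], [0.52-0.91j, (-0.94-0.51j), -0.41+1.16j], [0.44+0.28j, (0.27-0.45j), (-0.56-0.23j)]]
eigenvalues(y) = [(1.99+0j), (-1.97+0.88j), (-1.97-0.88j)]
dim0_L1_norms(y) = [3.22, 2.65, 3.04]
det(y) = 9.27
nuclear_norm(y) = 6.38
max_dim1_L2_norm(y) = 2.33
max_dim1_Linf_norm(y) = 2.15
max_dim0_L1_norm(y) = 3.22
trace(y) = -1.95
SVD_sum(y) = [[-0.75, 0.53, 0.73], [1.30, -0.91, -1.26], [0.66, -0.46, -0.64]] + [[1.01, -0.50, 1.41], [0.4, -0.20, 0.55], [0.37, -0.18, 0.51]] + [[-0.10, -0.17, 0.01], [-0.46, -0.75, 0.07], [0.79, 1.29, -0.11]]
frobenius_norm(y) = 3.72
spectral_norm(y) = 2.56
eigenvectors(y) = [[0.75+0.00j, (-0.08+0.38j), -0.08-0.38j], [(0.13+0j), (0.83+0j), 0.83-0.00j], [0.65+0.00j, (-0.02-0.41j), -0.02+0.41j]]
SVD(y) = [[0.46,0.88,-0.11], [-0.79,0.35,-0.50], [-0.40,0.32,0.86]] @ diag([2.559676869009713, 2.0455661321070884, 1.7707663666991977]) @ [[-0.64, 0.45, 0.62], [0.56, -0.28, 0.78], [0.52, 0.85, -0.07]]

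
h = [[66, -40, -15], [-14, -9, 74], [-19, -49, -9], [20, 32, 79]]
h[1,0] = -14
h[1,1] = -9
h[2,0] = -19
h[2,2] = -9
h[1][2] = 74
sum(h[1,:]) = 51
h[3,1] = 32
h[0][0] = 66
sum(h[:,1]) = -66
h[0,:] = [66, -40, -15]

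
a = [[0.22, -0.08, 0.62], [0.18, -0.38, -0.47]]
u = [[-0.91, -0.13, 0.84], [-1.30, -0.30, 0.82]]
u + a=[[-0.69,-0.21,1.46], [-1.12,-0.68,0.35]]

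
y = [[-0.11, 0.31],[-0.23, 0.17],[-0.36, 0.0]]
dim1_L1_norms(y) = [0.42, 0.4, 0.36]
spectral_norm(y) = 0.49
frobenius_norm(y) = 0.57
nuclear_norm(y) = 0.77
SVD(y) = [[-0.53, 0.72], [-0.58, 0.07], [-0.62, -0.69]] @ diag([0.4907658250079032, 0.2806223530018808]) @ [[0.85, -0.53], [0.53, 0.85]]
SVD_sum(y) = [[-0.22, 0.14], [-0.24, 0.15], [-0.26, 0.16]] + [[0.11,0.17], [0.01,0.02], [-0.10,-0.16]]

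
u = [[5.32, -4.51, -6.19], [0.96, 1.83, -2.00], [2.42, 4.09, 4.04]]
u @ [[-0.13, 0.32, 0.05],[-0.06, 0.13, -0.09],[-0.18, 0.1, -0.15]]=[[0.69, 0.5, 1.60], [0.13, 0.35, 0.18], [-1.29, 1.71, -0.85]]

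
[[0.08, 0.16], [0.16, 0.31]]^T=[[0.08,0.16],[0.16,0.31]]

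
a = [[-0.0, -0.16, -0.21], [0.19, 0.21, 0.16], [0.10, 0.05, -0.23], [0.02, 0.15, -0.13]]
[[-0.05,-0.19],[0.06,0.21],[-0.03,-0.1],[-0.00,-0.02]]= a @ [[0.04, 0.14], [0.11, 0.40], [0.17, 0.6]]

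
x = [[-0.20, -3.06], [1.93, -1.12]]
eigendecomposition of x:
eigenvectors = [[(0.78+0j), 0.78-0.00j], [(0.12-0.61j), (0.12+0.61j)]]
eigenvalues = [(-0.66+2.39j), (-0.66-2.39j)]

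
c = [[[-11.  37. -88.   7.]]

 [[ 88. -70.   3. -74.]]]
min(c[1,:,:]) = -74.0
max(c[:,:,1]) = 37.0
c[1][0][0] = 88.0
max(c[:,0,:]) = 88.0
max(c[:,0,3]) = 7.0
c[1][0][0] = 88.0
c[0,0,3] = 7.0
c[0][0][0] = -11.0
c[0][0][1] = 37.0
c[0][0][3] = 7.0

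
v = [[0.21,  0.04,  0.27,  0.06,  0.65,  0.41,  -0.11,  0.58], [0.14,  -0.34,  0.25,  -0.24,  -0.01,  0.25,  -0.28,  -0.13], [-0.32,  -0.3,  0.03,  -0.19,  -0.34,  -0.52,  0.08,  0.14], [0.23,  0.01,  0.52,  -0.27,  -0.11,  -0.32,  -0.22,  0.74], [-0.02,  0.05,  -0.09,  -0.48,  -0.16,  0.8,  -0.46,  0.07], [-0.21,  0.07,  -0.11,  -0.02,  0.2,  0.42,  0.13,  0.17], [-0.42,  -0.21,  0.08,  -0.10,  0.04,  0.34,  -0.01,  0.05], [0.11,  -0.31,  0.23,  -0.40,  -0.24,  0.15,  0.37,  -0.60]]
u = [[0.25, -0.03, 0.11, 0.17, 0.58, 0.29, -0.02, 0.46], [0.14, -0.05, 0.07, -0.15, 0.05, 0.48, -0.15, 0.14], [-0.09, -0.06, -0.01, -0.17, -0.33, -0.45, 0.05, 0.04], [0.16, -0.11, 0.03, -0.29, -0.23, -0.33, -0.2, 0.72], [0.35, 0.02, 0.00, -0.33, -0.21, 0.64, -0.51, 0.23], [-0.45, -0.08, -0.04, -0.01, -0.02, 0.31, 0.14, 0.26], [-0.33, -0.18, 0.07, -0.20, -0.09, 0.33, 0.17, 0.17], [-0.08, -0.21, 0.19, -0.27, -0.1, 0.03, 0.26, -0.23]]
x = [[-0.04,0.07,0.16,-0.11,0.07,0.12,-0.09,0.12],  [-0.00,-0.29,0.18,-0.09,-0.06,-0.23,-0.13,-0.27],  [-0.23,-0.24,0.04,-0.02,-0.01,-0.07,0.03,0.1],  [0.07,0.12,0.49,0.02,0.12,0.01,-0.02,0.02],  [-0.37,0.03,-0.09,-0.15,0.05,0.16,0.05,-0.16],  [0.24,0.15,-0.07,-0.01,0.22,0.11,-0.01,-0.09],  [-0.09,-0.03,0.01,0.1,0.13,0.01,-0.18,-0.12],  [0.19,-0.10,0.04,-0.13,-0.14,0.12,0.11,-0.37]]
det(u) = 0.00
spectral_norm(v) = 1.41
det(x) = -0.00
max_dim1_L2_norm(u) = 1.0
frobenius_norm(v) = 2.43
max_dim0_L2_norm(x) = 0.56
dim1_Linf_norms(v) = [0.65, 0.34, 0.52, 0.74, 0.8, 0.42, 0.42, 0.6]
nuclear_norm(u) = 4.44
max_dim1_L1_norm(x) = 1.25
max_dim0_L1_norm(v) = 3.21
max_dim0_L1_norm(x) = 1.25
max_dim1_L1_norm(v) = 2.42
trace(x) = -0.66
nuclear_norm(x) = 3.03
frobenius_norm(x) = 1.21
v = u + x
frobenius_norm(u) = 2.07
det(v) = 0.00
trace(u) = -0.06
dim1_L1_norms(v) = [2.33, 1.64, 1.92, 2.42, 2.13, 1.33, 1.25, 2.41]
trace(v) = -0.72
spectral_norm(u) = 1.29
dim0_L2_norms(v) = [0.67, 0.6, 0.7, 0.76, 0.82, 1.25, 0.71, 1.15]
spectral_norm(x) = 0.63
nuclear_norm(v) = 5.72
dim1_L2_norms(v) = [1.03, 0.64, 0.8, 1.05, 1.06, 0.57, 0.6, 0.95]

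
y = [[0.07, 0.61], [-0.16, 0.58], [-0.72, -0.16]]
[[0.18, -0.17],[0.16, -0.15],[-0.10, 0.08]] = y @ [[0.07, -0.05], [0.29, -0.27]]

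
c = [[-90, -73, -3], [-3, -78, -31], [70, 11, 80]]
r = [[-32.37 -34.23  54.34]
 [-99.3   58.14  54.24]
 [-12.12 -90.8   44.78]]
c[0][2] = -3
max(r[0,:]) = 54.34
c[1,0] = -3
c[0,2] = -3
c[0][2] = -3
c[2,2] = 80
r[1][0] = -99.3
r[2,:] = [-12.12, -90.8, 44.78]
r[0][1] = -34.23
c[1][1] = -78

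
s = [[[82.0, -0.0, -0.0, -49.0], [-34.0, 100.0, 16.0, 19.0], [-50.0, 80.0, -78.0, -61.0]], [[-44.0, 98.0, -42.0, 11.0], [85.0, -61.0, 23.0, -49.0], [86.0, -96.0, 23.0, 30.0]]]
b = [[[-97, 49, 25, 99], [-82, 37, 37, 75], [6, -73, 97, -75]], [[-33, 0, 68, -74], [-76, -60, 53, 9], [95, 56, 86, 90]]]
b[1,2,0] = 95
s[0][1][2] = 16.0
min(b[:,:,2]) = 25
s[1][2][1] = -96.0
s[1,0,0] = -44.0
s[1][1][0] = 85.0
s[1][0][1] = 98.0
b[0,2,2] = 97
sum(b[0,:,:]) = 98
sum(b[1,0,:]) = -39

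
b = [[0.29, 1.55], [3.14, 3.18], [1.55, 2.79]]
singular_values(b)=[5.62, 1.02]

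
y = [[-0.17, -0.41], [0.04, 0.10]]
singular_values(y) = [0.46, 0.0]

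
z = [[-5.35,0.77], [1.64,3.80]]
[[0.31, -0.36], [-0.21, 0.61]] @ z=[[-2.25, -1.13],[2.12, 2.16]]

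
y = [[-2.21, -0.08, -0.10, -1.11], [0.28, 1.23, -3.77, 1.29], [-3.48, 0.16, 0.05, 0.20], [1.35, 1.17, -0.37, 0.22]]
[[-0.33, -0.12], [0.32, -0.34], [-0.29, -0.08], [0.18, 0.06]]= y @ [[0.09, 0.03], [0.02, 0.05], [-0.03, 0.12], [0.12, 0.03]]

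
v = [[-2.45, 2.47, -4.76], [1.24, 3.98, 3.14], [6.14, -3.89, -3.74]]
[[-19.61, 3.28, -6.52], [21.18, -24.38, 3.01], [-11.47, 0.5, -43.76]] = v@[[1.63,-3.28,-5.21],[1.58,-4.18,-0.58],[4.1,-1.17,3.75]]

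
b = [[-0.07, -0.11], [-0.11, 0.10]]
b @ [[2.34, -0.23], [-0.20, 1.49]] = [[-0.14, -0.15], [-0.28, 0.17]]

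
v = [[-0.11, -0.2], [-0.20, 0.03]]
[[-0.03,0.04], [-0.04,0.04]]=v @[[0.20,-0.23], [0.05,-0.05]]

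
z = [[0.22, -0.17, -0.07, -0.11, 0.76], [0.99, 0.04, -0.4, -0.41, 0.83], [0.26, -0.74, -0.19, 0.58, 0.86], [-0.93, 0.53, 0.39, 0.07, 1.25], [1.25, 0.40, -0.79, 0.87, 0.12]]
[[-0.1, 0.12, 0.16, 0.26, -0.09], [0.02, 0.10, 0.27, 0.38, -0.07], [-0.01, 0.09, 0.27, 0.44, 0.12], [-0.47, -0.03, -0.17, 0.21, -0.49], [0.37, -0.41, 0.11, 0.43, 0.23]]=z @ [[0.25, -0.07, 0.27, 0.09, 0.01], [-0.03, -0.28, -0.21, -0.03, -0.23], [0.03, -0.03, 0.18, -0.22, -0.32], [0.13, -0.28, -0.01, 0.14, 0.09], [-0.19, 0.07, 0.1, 0.31, -0.19]]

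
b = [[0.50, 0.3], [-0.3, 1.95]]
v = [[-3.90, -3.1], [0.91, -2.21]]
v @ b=[[-1.02, -7.22], [1.12, -4.04]]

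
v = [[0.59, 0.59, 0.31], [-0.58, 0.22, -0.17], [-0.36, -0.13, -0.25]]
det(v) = -0.05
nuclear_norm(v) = 1.67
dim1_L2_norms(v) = [0.89, 0.64, 0.46]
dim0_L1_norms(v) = [1.53, 0.94, 0.73]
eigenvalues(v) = [(0.33+0.57j), (0.33-0.57j), (-0.11+0j)]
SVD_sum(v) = [[0.70, 0.35, 0.34], [-0.37, -0.18, -0.18], [-0.37, -0.18, -0.18]] + [[-0.12, 0.24, -0.01], [-0.20, 0.41, -0.01], [-0.02, 0.04, -0.0]] + [[0.01, 0.00, -0.02], [-0.01, -0.0, 0.02], [0.03, 0.01, -0.07]]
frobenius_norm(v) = 1.19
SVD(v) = [[-0.8,-0.51,0.33], [0.43,-0.86,-0.28], [0.42,-0.09,0.90]] @ diag([1.0621488976009164, 0.5290001970337967, 0.0836571028865011]) @ [[-0.82, -0.41, -0.4], [0.44, -0.90, 0.02], [0.37, 0.16, -0.92]]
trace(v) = 0.56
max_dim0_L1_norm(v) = 1.53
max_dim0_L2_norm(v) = 0.9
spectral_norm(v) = 1.06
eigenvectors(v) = [[(0.71+0j), 0.71-0.00j, (-0.33+0j)], [-0.16+0.61j, (-0.16-0.61j), (-0.1+0j)], [-0.28+0.13j, -0.28-0.13j, (0.94+0j)]]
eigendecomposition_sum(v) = [[0.29+0.26j, (0.3-0.21j), 0.13+0.07j], [-0.29+0.19j, 0.11+0.31j, (-0.09+0.1j)], [(-0.16-0.05j), (-0.08+0.14j), -0.06-0.00j]] + [[(0.29-0.26j), 0.30+0.21j, 0.13-0.07j], [(-0.29-0.19j), 0.11-0.31j, (-0.09-0.1j)], [-0.16+0.05j, (-0.08-0.14j), -0.06+0.00j]] + [[(0.01-0j), -0.01+0.00j, 0.04-0.00j], [-0j, (-0+0j), 0.01-0.00j], [-0.04+0.00j, 0.03-0.00j, -0.12+0.00j]]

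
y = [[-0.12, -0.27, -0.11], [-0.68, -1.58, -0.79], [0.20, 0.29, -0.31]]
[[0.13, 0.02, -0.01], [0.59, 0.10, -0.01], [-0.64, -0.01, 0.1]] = y@ [[-0.96, 0.62, 0.54], [-0.47, -0.37, -0.16], [1.02, 0.08, -0.13]]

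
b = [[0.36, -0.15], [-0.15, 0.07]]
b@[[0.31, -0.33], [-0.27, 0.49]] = [[0.15, -0.19], [-0.07, 0.08]]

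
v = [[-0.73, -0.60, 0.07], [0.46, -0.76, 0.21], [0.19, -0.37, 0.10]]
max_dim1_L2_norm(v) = 0.95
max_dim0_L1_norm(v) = 1.73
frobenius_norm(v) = 1.38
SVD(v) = [[-0.57,0.82,-0.03],[-0.74,-0.53,-0.42],[-0.36,-0.22,0.91]] @ diag([1.061981618491298, 0.8867325517000441, 0.0006509547841862799]) @ [[0.01, 0.98, -0.22],[-1.00, -0.01, -0.09],[-0.09, 0.22, 0.97]]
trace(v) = -1.39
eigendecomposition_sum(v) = [[(-0.37+0.23j),-0.30-0.44j,0.04+0.12j], [(0.23+0.32j),-0.38+0.30j,0.10-0.04j], [(0.1+0.15j),-0.18+0.12j,0.05-0.01j]] + [[(-0.37-0.23j), -0.30+0.44j, 0.04-0.12j], [(0.23-0.32j), -0.38-0.30j, 0.10+0.04j], [0.10-0.15j, -0.18-0.12j, 0.05+0.01j]] + [[0.00-0.00j, -0j, -0.00+0.00j], [-0.00+0.00j, (-0+0j), 0.00-0.00j], [-0.00+0.00j, (-0+0j), -0j]]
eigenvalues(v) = [(-0.7+0.51j), (-0.7-0.51j), 0j]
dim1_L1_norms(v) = [1.4, 1.43, 0.66]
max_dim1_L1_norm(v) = 1.43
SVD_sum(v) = [[-0.01, -0.59, 0.13], [-0.01, -0.76, 0.17], [-0.0, -0.37, 0.08]] + [[-0.72, -0.01, -0.06], [0.47, 0.0, 0.04], [0.19, 0.00, 0.02]] + [[0.0, -0.00, -0.0], [0.00, -0.00, -0.00], [-0.0, 0.0, 0.00]]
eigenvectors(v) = [[-0.71+0.00j, (-0.71-0j), -0.09+0.00j], [(0.04+0.64j), 0.04-0.64j, 0.22+0.00j], [-0.00+0.30j, -0.00-0.30j, (0.97+0j)]]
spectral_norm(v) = 1.06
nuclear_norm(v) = 1.95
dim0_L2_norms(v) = [0.88, 1.04, 0.24]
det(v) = 0.00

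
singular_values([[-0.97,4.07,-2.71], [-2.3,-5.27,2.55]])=[7.7, 2.25]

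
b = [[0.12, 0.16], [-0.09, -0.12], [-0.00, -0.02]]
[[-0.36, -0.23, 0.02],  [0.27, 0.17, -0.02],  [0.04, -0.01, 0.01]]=b@[[-0.39, -2.30, 0.54], [-1.95, 0.27, -0.28]]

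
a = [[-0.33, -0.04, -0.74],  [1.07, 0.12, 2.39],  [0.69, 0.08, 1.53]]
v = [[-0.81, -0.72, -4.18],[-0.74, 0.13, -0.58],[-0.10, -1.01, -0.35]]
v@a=[[-3.39,-0.39,-7.52], [-0.02,-0.0,-0.03], [-1.29,-0.15,-2.88]]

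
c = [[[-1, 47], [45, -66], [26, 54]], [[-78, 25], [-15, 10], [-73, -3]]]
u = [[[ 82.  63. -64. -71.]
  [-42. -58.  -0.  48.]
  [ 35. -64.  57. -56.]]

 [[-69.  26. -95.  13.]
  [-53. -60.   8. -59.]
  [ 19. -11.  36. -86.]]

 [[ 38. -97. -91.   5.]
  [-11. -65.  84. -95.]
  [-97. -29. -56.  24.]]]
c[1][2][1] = -3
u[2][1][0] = -11.0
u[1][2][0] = 19.0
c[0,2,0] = 26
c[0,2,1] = 54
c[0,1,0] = 45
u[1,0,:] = [-69.0, 26.0, -95.0, 13.0]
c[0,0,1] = 47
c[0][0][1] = 47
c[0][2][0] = 26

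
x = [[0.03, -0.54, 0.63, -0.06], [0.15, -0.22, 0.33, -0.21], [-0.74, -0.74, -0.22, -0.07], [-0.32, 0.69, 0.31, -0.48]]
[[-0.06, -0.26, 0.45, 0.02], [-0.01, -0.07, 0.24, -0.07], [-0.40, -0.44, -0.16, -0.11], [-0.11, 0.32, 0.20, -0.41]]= x@ [[0.37,0.14,0.03,0.20], [0.14,0.47,-0.02,-0.10], [0.03,-0.02,0.69,-0.01], [0.20,-0.1,-0.01,0.57]]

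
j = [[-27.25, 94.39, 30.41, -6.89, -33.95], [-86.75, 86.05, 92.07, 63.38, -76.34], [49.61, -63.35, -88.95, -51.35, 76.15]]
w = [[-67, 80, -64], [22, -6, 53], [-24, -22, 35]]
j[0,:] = [-27.25, 94.39, 30.41, -6.89, -33.95]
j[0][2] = 30.41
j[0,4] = -33.95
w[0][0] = -67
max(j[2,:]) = 76.15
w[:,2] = [-64, 53, 35]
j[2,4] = 76.15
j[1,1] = 86.05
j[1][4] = -76.34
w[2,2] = 35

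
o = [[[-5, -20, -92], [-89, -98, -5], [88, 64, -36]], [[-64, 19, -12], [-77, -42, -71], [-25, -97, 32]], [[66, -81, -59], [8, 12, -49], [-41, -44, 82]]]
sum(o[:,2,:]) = 23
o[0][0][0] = -5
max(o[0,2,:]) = 88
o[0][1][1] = -98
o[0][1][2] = -5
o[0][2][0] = 88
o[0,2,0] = 88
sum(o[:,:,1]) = -287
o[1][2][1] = -97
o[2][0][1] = -81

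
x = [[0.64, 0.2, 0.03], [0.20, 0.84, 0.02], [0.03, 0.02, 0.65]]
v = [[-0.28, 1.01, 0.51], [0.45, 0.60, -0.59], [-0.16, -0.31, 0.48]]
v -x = [[-0.92, 0.81, 0.48], [0.25, -0.24, -0.61], [-0.19, -0.33, -0.17]]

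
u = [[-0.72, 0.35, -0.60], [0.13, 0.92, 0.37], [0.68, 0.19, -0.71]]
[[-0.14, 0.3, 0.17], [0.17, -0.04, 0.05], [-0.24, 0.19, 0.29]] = u@ [[-0.04,-0.1,0.08], [0.06,0.1,0.16], [0.32,-0.33,-0.29]]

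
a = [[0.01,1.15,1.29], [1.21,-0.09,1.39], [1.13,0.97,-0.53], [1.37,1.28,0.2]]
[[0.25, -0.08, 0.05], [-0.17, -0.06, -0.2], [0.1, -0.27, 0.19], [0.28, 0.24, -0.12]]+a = [[0.26, 1.07, 1.34], [1.04, -0.15, 1.19], [1.23, 0.7, -0.34], [1.65, 1.52, 0.08]]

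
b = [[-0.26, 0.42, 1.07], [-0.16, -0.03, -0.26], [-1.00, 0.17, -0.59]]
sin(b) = [[-0.49,0.53,1.16], [-0.15,-0.05,-0.32], [-1.1,0.12,-0.85]]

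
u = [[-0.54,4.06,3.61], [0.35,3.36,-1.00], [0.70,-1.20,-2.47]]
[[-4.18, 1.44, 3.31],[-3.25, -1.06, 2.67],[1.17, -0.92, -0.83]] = u@[[-0.54, 1.17, 0.67], [-0.96, -0.2, 0.77], [-0.16, 0.80, 0.15]]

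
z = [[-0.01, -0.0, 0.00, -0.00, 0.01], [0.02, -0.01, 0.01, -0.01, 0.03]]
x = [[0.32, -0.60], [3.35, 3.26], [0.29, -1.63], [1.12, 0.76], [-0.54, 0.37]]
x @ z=[[-0.02, 0.01, -0.01, 0.01, -0.01],  [0.03, -0.03, 0.03, -0.03, 0.13],  [-0.04, 0.02, -0.02, 0.02, -0.05],  [0.0, -0.01, 0.01, -0.01, 0.03],  [0.01, -0.0, 0.0, -0.00, 0.01]]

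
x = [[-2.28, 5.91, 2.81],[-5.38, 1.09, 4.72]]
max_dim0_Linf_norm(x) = 5.91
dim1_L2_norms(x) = [6.93, 7.24]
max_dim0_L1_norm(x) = 7.66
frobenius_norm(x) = 10.02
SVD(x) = [[-0.68, -0.73], [-0.73, 0.68]] @ diag([9.069920173814488, 4.262633932280949]) @ [[0.61, -0.53, -0.59], [-0.47, -0.84, 0.27]]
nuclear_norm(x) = 13.33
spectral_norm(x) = 9.07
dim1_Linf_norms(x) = [5.91, 5.38]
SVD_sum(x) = [[-3.75, 3.30, 3.66],  [-4.01, 3.53, 3.92]] + [[1.47, 2.61, -0.85], [-1.37, -2.44, 0.80]]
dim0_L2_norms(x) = [5.84, 6.01, 5.49]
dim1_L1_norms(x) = [11.0, 11.19]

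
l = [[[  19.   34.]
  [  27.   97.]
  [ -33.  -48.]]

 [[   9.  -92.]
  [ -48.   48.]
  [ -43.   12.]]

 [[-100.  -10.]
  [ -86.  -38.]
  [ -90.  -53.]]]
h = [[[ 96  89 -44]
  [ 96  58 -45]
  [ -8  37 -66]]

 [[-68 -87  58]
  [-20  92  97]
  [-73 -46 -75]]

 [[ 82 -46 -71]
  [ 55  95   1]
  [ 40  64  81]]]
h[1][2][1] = -46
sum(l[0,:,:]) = 96.0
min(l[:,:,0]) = -100.0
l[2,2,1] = -53.0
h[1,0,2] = 58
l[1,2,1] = 12.0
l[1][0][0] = 9.0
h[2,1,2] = 1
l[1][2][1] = 12.0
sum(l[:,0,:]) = -140.0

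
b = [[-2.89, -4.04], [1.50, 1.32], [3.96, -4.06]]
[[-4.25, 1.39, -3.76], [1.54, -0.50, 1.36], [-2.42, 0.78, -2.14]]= b @ [[0.27, -0.09, 0.24], [0.86, -0.28, 0.76]]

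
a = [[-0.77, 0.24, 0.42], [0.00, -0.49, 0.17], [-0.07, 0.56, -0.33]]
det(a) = -0.07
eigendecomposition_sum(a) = [[(0.01-0j), -0.10+0.00j, -0.07-0.00j], [-0j, (-0.05+0j), -0.04-0.00j], [(0.01-0j), (-0.12+0j), (-0.08-0j)]] + [[(-0.39+0.03j),0.17-1.00j,0.24+0.45j], [(-0+0.09j),(-0.22-0.06j),0.10-0.04j], [(-0.04-0.12j),0.34-0.03j,-0.13+0.11j]] + [[(-0.39-0.03j), (0.17+1j), 0.24-0.45j], [(-0-0.09j), (-0.22+0.06j), (0.1+0.04j)], [(-0.04+0.12j), 0.34+0.03j, -0.13-0.11j]]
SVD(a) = [[-0.93,-0.38,0.01],[0.24,-0.57,0.79],[-0.29,0.73,0.62]] @ diag([0.924353819732979, 0.8127511410522251, 0.09113505726863635]) @ [[0.79,-0.54,-0.27],[0.29,0.74,-0.61],[-0.53,-0.4,-0.74]]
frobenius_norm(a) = 1.23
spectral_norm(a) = 0.92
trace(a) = -1.59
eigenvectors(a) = [[(-0.6+0j), 0.93+0.00j, 0.93-0.00j],  [-0.34+0.00j, (0.02-0.2j), (0.02+0.2j)],  [(-0.73+0j), 0.07+0.30j, 0.07-0.30j]]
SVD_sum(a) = [[-0.68,  0.47,  0.23], [0.17,  -0.12,  -0.06], [-0.21,  0.15,  0.07]] + [[-0.09,-0.23,0.19], [-0.14,-0.34,0.28], [0.17,0.44,-0.36]] + [[-0.0, -0.0, -0.00], [-0.04, -0.03, -0.05], [-0.03, -0.02, -0.04]]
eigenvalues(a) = [(-0.13+0j), (-0.73+0.08j), (-0.73-0.08j)]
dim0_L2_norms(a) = [0.77, 0.78, 0.56]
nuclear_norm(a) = 1.83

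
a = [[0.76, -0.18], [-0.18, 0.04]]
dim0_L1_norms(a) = [0.94, 0.22]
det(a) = -0.00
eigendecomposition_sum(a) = [[0.76, -0.18], [-0.18, 0.04]] + [[-0.0, -0.0],[-0.00, -0.00]]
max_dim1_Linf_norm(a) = 0.76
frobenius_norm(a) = 0.80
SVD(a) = [[-0.97, 0.23], [0.23, 0.97]] @ diag([0.8024922359499622, 0.002492235949962133]) @ [[-0.97, 0.23], [-0.23, -0.97]]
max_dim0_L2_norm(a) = 0.78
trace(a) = 0.80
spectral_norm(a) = 0.80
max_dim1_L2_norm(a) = 0.78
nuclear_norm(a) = 0.80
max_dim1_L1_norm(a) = 0.94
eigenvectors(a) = [[0.97, 0.23], [-0.23, 0.97]]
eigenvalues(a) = [0.8, -0.0]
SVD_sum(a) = [[0.76, -0.18],[-0.18, 0.04]] + [[-0.0, -0.00],[-0.0, -0.00]]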